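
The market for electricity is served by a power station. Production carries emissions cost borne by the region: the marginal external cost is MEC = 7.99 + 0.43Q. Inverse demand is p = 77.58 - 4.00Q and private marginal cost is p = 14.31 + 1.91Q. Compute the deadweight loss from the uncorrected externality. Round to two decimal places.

DWL = 12.51

Market equilibrium (private): 14.31 + 1.91Q = 77.58 - 4.00Q → Q_m = 10.7056.
Social marginal cost = private MC + MEC = 22.30 + 2.34Q.
Set SMC = demand: 22.30 + 2.34Q = 77.58 - 4.00Q → Q* = 8.7192.
The welfare-loss triangle has base |Q_m − Q*| and height MEC(Q_m) (the vertical gap between SMC and demand is zero at Q* and MEC at Q_m).
DWL = ½ × 1.9864 × 12.5934 = 12.5078.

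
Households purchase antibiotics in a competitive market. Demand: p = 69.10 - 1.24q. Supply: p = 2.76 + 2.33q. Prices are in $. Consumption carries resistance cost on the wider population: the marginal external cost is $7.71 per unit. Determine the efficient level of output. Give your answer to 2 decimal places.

Social marginal benefit = demand − MEC = 61.39 - 1.24q.
Set SMB = MC: 61.39 - 1.24q = 2.76 + 2.33q → q* = 16.4230.

q* = 16.42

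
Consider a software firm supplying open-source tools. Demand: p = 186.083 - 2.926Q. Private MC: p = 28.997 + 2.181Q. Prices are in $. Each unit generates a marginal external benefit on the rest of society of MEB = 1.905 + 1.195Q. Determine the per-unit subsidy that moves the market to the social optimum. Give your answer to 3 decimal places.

Social marginal cost = private MC − MEB = 27.092 + 0.986Q.
Set SMC = demand: 27.092 + 0.986Q = 186.083 - 2.926Q → Q* = 40.6419.
The Pigouvian subsidy equals MEB at Q*: 1.905 + 1.195×40.6419 = 50.4721.

subsidy = $50.472 per unit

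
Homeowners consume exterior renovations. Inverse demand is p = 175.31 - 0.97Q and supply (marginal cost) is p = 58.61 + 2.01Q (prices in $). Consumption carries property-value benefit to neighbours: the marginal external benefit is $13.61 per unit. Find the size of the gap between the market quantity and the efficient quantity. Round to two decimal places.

4.57 units

Market equilibrium (private): 58.61 + 2.01Q = 175.31 - 0.97Q → Q_m = 39.1611.
Social marginal benefit = demand + MEB = 188.92 - 0.97Q.
Set SMB = MC: 188.92 - 0.97Q = 58.61 + 2.01Q → Q* = 43.7282.
Gap = |39.1611 − 43.7282| = 4.5671.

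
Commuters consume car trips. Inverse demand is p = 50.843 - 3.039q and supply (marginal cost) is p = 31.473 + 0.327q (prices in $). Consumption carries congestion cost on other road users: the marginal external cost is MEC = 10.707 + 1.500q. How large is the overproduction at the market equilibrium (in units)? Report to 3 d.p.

3.974 units

Market equilibrium (private): 31.473 + 0.327q = 50.843 - 3.039q → q_m = 5.7546.
Social marginal benefit = demand − MEC = 40.136 - 4.539q.
Set SMB = MC: 40.136 - 4.539q = 31.473 + 0.327q → q* = 1.7803.
Gap = |5.7546 − 1.7803| = 3.9743.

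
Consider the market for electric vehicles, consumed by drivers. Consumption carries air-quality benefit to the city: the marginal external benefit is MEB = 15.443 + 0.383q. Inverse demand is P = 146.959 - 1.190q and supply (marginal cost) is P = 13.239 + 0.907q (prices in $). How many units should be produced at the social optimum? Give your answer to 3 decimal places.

q* = 87.026

Social marginal benefit = demand + MEB = 162.402 - 0.807q.
Set SMB = MC: 162.402 - 0.807q = 13.239 + 0.907q → q* = 87.0263.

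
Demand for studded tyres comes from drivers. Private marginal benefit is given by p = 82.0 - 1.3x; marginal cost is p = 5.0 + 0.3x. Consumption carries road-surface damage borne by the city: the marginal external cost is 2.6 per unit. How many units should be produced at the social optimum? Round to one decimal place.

x* = 46.5

Social marginal benefit = demand − MEC = 79.4 - 1.3x.
Set SMB = MC: 79.4 - 1.3x = 5.0 + 0.3x → x* = 46.5000.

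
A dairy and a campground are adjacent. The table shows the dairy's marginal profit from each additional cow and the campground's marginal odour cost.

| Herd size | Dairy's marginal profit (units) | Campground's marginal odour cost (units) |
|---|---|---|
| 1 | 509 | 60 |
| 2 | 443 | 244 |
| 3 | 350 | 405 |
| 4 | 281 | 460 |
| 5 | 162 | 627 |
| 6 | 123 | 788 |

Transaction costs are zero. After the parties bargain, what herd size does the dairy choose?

Bargaining reaches the level where marginal profit last exceeds marginal odour cost.
That holds through level 2 (443 ≥ 244) but not at 3 (350 < 405).

2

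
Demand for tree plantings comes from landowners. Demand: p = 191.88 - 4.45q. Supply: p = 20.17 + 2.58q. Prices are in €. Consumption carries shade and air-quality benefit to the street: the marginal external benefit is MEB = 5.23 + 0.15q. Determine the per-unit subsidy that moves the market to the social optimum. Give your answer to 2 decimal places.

Social marginal benefit = demand + MEB = 197.11 - 4.30q.
Set SMB = MC: 197.11 - 4.30q = 20.17 + 2.58q → q* = 25.7180.
The Pigouvian subsidy equals MEB at q*: 5.23 + 0.15×25.7180 = 9.0877.

subsidy = €9.09 per unit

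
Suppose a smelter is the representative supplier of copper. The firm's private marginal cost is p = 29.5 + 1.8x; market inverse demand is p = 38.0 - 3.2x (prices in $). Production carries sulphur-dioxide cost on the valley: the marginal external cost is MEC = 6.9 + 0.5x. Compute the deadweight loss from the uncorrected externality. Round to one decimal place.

DWL = $5.5

Market equilibrium (private): 29.5 + 1.8x = 38.0 - 3.2x → x_m = 1.7000.
Social marginal cost = private MC + MEC = 36.4 + 2.3x.
Set SMC = demand: 36.4 + 2.3x = 38.0 - 3.2x → x* = 0.2909.
The loss is the area between SMC and demand from x* to x_m; with linear curves that's a triangle of height MEC(x_m).
DWL = ½ × 1.4091 × 7.7500 = 5.4603.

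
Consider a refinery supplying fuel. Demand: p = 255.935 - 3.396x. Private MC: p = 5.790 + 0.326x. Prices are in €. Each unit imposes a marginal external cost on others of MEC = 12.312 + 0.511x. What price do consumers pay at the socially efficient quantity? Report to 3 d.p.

P = €65.129

Social marginal cost = private MC + MEC = 18.102 + 0.837x.
Set SMC = demand: 18.102 + 0.837x = 255.935 - 3.396x → x* = 56.1854.
Consumer price on the demand curve at x*: 255.935 − 3.396×56.1854 = 65.1294.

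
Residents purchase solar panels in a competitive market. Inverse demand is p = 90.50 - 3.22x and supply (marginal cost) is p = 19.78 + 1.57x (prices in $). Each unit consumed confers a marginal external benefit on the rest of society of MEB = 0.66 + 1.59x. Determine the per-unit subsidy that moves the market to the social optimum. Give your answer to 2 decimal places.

subsidy = $36.13 per unit

Social marginal benefit = demand + MEB = 91.16 - 1.63x.
Set SMB = MC: 91.16 - 1.63x = 19.78 + 1.57x → x* = 22.3063.
The Pigouvian subsidy equals MEB at x*: 0.66 + 1.59×22.3063 = 36.1270.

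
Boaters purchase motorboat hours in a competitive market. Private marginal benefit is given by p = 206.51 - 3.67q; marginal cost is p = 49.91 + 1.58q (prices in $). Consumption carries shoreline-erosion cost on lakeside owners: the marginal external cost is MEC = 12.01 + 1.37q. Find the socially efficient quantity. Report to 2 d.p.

q* = 21.84

Social marginal benefit = demand − MEC = 194.50 - 5.04q.
Set SMB = MC: 194.50 - 5.04q = 49.91 + 1.58q → q* = 21.8414.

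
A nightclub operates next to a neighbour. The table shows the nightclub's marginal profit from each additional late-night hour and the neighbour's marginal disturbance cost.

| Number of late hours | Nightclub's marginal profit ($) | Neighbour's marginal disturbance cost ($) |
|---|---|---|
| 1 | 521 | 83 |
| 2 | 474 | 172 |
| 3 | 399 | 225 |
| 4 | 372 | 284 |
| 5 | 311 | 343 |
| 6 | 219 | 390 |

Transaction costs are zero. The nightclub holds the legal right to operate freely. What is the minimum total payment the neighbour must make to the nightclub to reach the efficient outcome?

Left alone the nightclub would choose level 6 (marginal profit stays positive).
Efficient level: k* = 4 (marginal profit ≥ marginal disturbance cost through 4).
The neighbour must at least cover the nightclub's forgone profit from cutting 6→4: 311 + 219 = 530.

$530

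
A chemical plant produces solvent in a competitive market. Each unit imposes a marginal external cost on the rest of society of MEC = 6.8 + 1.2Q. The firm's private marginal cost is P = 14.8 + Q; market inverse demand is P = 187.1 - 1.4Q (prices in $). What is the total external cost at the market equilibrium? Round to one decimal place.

Market equilibrium (private): 14.8 + Q = 187.1 - 1.4Q → Q_m = 71.7917.
Total external cost = ∫₀^{Q_m} (6.8 + 1.2Q) dQ = 6.8×71.7917 + ½×1.2×71.7917² = 3580.6125.

$3580.6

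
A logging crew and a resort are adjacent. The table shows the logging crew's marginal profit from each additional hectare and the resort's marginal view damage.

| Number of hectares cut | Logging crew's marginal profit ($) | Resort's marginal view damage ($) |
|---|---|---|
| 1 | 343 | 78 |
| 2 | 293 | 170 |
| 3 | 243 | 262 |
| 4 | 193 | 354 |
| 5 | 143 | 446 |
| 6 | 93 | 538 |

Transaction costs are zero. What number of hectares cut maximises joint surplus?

2

Bargaining reaches the level where marginal profit last exceeds marginal view damage.
That holds through level 2 (293 ≥ 170) but not at 3 (243 < 262).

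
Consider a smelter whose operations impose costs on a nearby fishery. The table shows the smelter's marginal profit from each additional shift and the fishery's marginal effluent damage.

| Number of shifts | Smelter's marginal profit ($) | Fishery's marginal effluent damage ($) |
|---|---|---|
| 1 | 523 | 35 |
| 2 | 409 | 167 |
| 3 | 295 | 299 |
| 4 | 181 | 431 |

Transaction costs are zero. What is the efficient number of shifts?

2

Bargaining reaches the level where marginal profit last exceeds marginal effluent damage.
That holds through level 2 (409 ≥ 167) but not at 3 (295 < 299).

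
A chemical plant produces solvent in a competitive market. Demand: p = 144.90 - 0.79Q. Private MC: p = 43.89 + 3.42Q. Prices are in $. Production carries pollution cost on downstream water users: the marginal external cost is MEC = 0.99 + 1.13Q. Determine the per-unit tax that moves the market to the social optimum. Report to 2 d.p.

tax = $22.16 per unit

Social marginal cost = private MC + MEC = 44.88 + 4.55Q.
Set SMC = demand: 44.88 + 4.55Q = 144.90 - 0.79Q → Q* = 18.7303.
The Pigouvian tax equals MEC at Q*: 0.99 + 1.13×18.7303 = 22.1552.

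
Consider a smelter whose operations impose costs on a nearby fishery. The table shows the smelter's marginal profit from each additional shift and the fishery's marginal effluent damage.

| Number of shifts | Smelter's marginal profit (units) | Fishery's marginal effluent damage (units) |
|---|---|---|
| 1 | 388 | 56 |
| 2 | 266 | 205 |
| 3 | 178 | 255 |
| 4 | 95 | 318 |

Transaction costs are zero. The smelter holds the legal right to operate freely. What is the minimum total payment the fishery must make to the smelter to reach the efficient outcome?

Left alone the smelter would choose level 4 (marginal profit stays positive).
Efficient level: k* = 2 (marginal profit ≥ marginal effluent damage through 2).
The fishery must at least cover the smelter's forgone profit from cutting 4→2: 178 + 95 = 273.

273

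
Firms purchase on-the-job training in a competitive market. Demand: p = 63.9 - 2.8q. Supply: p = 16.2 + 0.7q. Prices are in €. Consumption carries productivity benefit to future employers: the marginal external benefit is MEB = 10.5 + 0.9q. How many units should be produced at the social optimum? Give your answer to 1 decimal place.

Social marginal benefit = demand + MEB = 74.4 - 1.9q.
Set SMB = MC: 74.4 - 1.9q = 16.2 + 0.7q → q* = 22.3846.

q* = 22.4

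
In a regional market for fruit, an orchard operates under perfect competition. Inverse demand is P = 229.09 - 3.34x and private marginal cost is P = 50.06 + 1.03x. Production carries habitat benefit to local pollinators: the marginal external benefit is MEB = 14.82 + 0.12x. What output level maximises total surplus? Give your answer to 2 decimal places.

x* = 45.61

Social marginal cost = private MC − MEB = 35.24 + 0.91x.
Set SMC = demand: 35.24 + 0.91x = 229.09 - 3.34x → x* = 45.6118.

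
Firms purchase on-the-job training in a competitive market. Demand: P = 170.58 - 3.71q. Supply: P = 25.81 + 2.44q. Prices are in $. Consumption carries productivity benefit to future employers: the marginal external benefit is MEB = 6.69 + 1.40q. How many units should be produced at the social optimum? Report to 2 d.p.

q* = 31.89

Social marginal benefit = demand + MEB = 177.27 - 2.31q.
Set SMB = MC: 177.27 - 2.31q = 25.81 + 2.44q → q* = 31.8863.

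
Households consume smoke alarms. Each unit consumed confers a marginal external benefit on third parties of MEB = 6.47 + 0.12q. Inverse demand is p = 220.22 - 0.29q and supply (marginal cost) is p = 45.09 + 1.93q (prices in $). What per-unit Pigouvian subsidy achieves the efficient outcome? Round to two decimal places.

subsidy = $16.85 per unit

Social marginal benefit = demand + MEB = 226.69 - 0.17q.
Set SMB = MC: 226.69 - 0.17q = 45.09 + 1.93q → q* = 86.4762.
The Pigouvian subsidy equals MEB at q*: 6.47 + 0.12×86.4762 = 16.8471.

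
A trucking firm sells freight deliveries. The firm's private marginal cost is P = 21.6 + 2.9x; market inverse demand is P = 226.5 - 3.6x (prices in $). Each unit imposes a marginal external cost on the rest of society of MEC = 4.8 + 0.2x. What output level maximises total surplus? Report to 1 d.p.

x* = 29.9

Social marginal cost = private MC + MEC = 26.4 + 3.1x.
Set SMC = demand: 26.4 + 3.1x = 226.5 - 3.6x → x* = 29.8657.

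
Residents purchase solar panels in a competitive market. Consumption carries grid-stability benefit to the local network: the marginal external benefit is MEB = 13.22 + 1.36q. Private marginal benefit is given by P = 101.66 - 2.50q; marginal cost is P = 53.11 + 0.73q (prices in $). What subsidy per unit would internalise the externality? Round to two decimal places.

Social marginal benefit = demand + MEB = 114.88 - 1.14q.
Set SMB = MC: 114.88 - 1.14q = 53.11 + 0.73q → q* = 33.0321.
The Pigouvian subsidy equals MEB at q*: 13.22 + 1.36×33.0321 = 58.1437.

subsidy = $58.14 per unit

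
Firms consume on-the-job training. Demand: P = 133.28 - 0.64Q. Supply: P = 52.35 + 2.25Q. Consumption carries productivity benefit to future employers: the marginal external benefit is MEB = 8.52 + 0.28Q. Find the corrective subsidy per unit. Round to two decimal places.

Social marginal benefit = demand + MEB = 141.80 - 0.36Q.
Set SMB = MC: 141.80 - 0.36Q = 52.35 + 2.25Q → Q* = 34.2720.
The Pigouvian subsidy equals MEB at Q*: 8.52 + 0.28×34.2720 = 18.1162.

subsidy = 18.12 per unit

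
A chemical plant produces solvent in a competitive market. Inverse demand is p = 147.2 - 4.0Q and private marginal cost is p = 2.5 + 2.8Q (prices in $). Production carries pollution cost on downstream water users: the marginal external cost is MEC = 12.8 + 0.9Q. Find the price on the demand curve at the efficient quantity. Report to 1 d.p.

P = $78.7

Social marginal cost = private MC + MEC = 15.3 + 3.7Q.
Set SMC = demand: 15.3 + 3.7Q = 147.2 - 4.0Q → Q* = 17.1299.
Consumer price on the demand curve at Q*: 147.2 − 4.0×17.1299 = 78.6804.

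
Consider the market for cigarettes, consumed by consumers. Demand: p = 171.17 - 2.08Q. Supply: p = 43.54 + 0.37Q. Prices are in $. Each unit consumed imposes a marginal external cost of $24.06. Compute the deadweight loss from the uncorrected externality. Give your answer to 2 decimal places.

Market equilibrium (private): 43.54 + 0.37Q = 171.17 - 2.08Q → Q_m = 52.0939.
Social marginal benefit = demand − MEC = 147.11 - 2.08Q.
Set SMB = MC: 147.11 - 2.08Q = 43.54 + 0.37Q → Q* = 42.2735.
Between Q* and Q_m the wedge MC − SMB runs linearly from 0 to MEC(Q_m), so the loss is a triangle.
DWL = ½ × 9.8204 × 24.0600 = 118.1394.

DWL = $118.14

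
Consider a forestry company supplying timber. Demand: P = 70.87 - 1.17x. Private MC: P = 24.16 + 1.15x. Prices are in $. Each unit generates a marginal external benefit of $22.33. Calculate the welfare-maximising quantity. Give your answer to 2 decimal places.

Social marginal cost = private MC − MEB = 1.83 + 1.15x.
Set SMC = demand: 1.83 + 1.15x = 70.87 - 1.17x → x* = 29.7586.

x* = 29.76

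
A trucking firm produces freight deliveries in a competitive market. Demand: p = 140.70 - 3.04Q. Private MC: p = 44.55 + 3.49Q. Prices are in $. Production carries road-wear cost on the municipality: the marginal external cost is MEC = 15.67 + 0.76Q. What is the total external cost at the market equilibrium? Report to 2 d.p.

$313.12

Market equilibrium (private): 44.55 + 3.49Q = 140.70 - 3.04Q → Q_m = 14.7243.
Total external cost = ∫₀^{Q_m} (15.67 + 0.76Q) dQ = 15.67×14.7243 + ½×0.76×14.7243² = 313.1157.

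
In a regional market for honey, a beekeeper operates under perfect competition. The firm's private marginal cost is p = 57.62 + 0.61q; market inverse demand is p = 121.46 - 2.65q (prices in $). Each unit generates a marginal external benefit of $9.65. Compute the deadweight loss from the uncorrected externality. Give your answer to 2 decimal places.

Market equilibrium (private): 57.62 + 0.61q = 121.46 - 2.65q → q_m = 19.5828.
Social marginal cost = private MC − MEB = 47.97 + 0.61q.
Set SMC = demand: 47.97 + 0.61q = 121.46 - 2.65q → q* = 22.5429.
The welfare-loss triangle has base |q_m − q*| and height MEB(q_m) (the vertical gap between SMC and demand is zero at q* and MEB at q_m).
DWL = ½ × 2.9601 × 9.6500 = 14.2825.

DWL = $14.28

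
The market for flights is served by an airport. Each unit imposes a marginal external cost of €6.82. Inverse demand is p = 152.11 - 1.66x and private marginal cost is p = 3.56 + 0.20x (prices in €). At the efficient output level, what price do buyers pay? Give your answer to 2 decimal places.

Social marginal cost = private MC + MEC = 10.38 + 0.20x.
Set SMC = demand: 10.38 + 0.20x = 152.11 - 1.66x → x* = 76.1989.
Consumer price on the demand curve at x*: 152.11 − 1.66×76.1989 = 25.6198.

P = €25.62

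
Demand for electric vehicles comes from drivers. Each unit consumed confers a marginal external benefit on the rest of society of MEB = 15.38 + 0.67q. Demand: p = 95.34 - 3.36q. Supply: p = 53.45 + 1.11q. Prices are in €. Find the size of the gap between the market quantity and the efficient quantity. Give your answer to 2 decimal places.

Market equilibrium (private): 53.45 + 1.11q = 95.34 - 3.36q → q_m = 9.3714.
Social marginal benefit = demand + MEB = 110.72 - 2.69q.
Set SMB = MC: 110.72 - 2.69q = 53.45 + 1.11q → q* = 15.0711.
Gap = |9.3714 − 15.0711| = 5.6997.

5.70 units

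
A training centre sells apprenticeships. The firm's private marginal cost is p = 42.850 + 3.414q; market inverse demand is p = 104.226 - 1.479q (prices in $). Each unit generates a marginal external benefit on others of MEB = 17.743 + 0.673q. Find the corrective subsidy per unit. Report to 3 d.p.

Social marginal cost = private MC − MEB = 25.107 + 2.741q.
Set SMC = demand: 25.107 + 2.741q = 104.226 - 1.479q → q* = 18.7486.
The Pigouvian subsidy equals MEB at q*: 17.743 + 0.673×18.7486 = 30.3608.

subsidy = $30.361 per unit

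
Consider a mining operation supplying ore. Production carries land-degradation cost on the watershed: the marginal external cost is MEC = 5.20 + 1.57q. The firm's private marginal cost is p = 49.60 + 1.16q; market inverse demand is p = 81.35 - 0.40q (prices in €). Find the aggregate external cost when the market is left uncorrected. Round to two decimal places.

€431.00

Market equilibrium (private): 49.60 + 1.16q = 81.35 - 0.40q → q_m = 20.3526.
Total external cost = ∫₀^{q_m} (5.20 + 1.57q) dq = 5.20×20.3526 + ½×1.57×20.3526² = 431.0028.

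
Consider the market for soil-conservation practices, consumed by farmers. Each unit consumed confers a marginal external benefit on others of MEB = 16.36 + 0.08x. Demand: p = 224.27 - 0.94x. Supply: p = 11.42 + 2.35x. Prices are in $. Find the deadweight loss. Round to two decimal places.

DWL = $72.24

Market equilibrium (private): 11.42 + 2.35x = 224.27 - 0.94x → x_m = 64.6960.
Social marginal benefit = demand + MEB = 240.63 - 0.86x.
Set SMB = MC: 240.63 - 0.86x = 11.42 + 2.35x → x* = 71.4050.
The welfare-loss triangle has base |x_m − x*| and height MEB(x_m) (the vertical gap between SMB and MC is zero at x* and MEB at x_m).
DWL = ½ × 6.7090 × 21.5357 = 72.2415.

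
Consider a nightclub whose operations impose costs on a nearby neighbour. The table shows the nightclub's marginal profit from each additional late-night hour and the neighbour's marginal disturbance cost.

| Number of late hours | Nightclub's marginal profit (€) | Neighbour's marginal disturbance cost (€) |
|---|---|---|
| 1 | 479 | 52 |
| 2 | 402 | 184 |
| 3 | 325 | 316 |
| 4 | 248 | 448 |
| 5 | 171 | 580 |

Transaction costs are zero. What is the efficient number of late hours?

Bargaining reaches the level where marginal profit last exceeds marginal disturbance cost.
That holds through level 3 (325 ≥ 316) but not at 4 (248 < 448).

3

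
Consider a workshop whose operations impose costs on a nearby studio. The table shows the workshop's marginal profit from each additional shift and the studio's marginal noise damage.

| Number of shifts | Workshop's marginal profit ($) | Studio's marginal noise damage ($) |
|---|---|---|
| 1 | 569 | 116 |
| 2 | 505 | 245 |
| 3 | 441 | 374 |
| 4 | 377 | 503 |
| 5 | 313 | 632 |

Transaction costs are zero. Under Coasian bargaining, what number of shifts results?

Bargaining reaches the level where marginal profit last exceeds marginal noise damage.
That holds through level 3 (441 ≥ 374) but not at 4 (377 < 503).

3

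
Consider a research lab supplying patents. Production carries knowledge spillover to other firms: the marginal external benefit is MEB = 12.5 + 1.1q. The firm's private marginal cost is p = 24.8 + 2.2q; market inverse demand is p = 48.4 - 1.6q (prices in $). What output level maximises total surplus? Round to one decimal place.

q* = 13.4

Social marginal cost = private MC − MEB = 12.3 + 1.1q.
Set SMC = demand: 12.3 + 1.1q = 48.4 - 1.6q → q* = 13.3704.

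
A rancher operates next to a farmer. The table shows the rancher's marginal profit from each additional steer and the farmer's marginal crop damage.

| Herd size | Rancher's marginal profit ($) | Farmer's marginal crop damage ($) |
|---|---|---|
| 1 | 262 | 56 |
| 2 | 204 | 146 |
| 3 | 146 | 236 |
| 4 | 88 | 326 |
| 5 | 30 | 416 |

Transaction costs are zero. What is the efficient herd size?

2

Bargaining reaches the level where marginal profit last exceeds marginal crop damage.
That holds through level 2 (204 ≥ 146) but not at 3 (146 < 236).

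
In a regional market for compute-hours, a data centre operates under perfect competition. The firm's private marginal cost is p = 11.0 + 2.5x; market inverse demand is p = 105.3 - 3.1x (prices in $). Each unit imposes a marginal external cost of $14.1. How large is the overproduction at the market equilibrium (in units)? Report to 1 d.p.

Market equilibrium (private): 11.0 + 2.5x = 105.3 - 3.1x → x_m = 16.8393.
Social marginal cost = private MC + MEC = 25.1 + 2.5x.
Set SMC = demand: 25.1 + 2.5x = 105.3 - 3.1x → x* = 14.3214.
Gap = |16.8393 − 14.3214| = 2.5179.

2.5 units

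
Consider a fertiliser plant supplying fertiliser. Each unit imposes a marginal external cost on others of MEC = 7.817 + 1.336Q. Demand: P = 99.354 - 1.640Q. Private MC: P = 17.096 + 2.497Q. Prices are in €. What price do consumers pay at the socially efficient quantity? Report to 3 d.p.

Social marginal cost = private MC + MEC = 24.913 + 3.833Q.
Set SMC = demand: 24.913 + 3.833Q = 99.354 - 1.640Q → Q* = 13.6015.
Consumer price on the demand curve at Q*: 99.354 − 1.640×13.6015 = 77.0475.

P = €77.048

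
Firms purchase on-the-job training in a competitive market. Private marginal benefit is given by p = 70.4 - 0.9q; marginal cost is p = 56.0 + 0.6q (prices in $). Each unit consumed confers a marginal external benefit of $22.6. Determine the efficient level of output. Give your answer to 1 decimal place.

Social marginal benefit = demand + MEB = 93.0 - 0.9q.
Set SMB = MC: 93.0 - 0.9q = 56.0 + 0.6q → q* = 24.6667.

q* = 24.7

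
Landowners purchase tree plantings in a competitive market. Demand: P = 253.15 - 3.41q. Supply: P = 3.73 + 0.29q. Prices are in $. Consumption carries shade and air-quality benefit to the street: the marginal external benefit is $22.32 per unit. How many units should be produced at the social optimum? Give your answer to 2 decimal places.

Social marginal benefit = demand + MEB = 275.47 - 3.41q.
Set SMB = MC: 275.47 - 3.41q = 3.73 + 0.29q → q* = 73.4432.

q* = 73.44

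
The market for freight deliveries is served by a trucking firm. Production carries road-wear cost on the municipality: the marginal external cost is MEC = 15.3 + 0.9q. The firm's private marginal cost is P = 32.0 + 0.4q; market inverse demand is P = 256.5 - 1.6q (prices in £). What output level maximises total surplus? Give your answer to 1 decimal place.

Social marginal cost = private MC + MEC = 47.3 + 1.3q.
Set SMC = demand: 47.3 + 1.3q = 256.5 - 1.6q → q* = 72.1379.

q* = 72.1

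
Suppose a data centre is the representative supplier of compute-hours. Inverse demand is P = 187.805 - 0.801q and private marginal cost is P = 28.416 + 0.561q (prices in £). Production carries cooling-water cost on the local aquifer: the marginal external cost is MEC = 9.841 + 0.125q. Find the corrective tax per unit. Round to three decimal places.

Social marginal cost = private MC + MEC = 38.257 + 0.686q.
Set SMC = demand: 38.257 + 0.686q = 187.805 - 0.801q → q* = 100.5703.
The Pigouvian tax equals MEC at q*: 9.841 + 0.125×100.5703 = 22.4123.

tax = £22.412 per unit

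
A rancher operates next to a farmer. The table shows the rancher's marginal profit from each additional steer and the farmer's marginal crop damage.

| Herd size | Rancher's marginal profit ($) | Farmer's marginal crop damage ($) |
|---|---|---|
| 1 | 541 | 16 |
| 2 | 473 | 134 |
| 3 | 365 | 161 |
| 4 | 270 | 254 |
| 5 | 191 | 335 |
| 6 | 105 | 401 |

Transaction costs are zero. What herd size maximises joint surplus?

4

Bargaining reaches the level where marginal profit last exceeds marginal crop damage.
That holds through level 4 (270 ≥ 254) but not at 5 (191 < 335).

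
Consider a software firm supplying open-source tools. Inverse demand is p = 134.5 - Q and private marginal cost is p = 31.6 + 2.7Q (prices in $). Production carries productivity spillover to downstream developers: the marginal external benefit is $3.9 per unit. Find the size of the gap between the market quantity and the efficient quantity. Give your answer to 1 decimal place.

Market equilibrium (private): 31.6 + 2.7Q = 134.5 - Q → Q_m = 27.8108.
Social marginal cost = private MC − MEB = 27.7 + 2.7Q.
Set SMC = demand: 27.7 + 2.7Q = 134.5 - Q → Q* = 28.8649.
Gap = |27.8108 − 28.8649| = 1.0541.

1.1 units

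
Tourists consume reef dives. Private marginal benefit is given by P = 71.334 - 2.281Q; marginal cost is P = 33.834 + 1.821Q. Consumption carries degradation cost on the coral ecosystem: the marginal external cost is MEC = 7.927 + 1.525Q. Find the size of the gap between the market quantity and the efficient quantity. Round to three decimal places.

3.886 units

Market equilibrium (private): 33.834 + 1.821Q = 71.334 - 2.281Q → Q_m = 9.1419.
Social marginal benefit = demand − MEC = 63.407 - 3.806Q.
Set SMB = MC: 63.407 - 3.806Q = 33.834 + 1.821Q → Q* = 5.2556.
Gap = |9.1419 − 5.2556| = 3.8863.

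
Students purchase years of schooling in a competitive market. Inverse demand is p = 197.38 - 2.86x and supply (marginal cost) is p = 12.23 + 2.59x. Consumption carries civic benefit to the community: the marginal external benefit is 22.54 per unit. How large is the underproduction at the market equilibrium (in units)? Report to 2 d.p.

Market equilibrium (private): 12.23 + 2.59x = 197.38 - 2.86x → x_m = 33.9725.
Social marginal benefit = demand + MEB = 219.92 - 2.86x.
Set SMB = MC: 219.92 - 2.86x = 12.23 + 2.59x → x* = 38.1083.
Gap = |33.9725 − 38.1083| = 4.1358.

4.14 units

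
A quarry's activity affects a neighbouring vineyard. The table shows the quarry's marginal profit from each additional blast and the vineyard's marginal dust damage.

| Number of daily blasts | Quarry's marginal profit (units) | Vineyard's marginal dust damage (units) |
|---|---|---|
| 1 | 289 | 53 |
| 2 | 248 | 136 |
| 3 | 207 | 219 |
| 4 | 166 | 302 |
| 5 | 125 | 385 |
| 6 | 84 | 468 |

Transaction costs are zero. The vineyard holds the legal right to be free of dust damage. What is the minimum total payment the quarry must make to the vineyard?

Efficient level: marginal profit ≥ marginal dust damage through level 2, so k* = 2.
With the vineyard holding the right, the quarry must at least compensate total damage at k*: 53 + 136 = 189.

189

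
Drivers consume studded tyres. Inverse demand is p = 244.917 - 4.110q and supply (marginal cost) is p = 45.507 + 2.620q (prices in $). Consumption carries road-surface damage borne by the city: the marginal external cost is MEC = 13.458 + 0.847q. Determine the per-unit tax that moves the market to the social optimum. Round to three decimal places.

tax = $34.245 per unit

Social marginal benefit = demand − MEC = 231.459 - 4.957q.
Set SMB = MC: 231.459 - 4.957q = 45.507 + 2.620q → q* = 24.5416.
The Pigouvian tax equals MEC at q*: 13.458 + 0.847×24.5416 = 34.2447.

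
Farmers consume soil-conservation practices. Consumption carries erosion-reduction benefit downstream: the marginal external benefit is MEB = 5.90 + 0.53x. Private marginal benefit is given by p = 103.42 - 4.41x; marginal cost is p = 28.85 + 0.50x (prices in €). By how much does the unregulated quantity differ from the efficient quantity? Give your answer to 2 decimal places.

Market equilibrium (private): 28.85 + 0.50x = 103.42 - 4.41x → x_m = 15.1874.
Social marginal benefit = demand + MEB = 109.32 - 3.88x.
Set SMB = MC: 109.32 - 3.88x = 28.85 + 0.50x → x* = 18.3721.
Gap = |15.1874 − 18.3721| = 3.1847.

3.18 units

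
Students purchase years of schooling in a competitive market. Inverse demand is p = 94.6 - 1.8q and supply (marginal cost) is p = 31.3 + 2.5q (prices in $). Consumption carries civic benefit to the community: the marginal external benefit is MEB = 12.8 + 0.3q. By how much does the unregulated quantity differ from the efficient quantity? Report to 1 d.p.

Market equilibrium (private): 31.3 + 2.5q = 94.6 - 1.8q → q_m = 14.7209.
Social marginal benefit = demand + MEB = 107.4 - 1.5q.
Set SMB = MC: 107.4 - 1.5q = 31.3 + 2.5q → q* = 19.0250.
Gap = |14.7209 − 19.0250| = 4.3041.

4.3 units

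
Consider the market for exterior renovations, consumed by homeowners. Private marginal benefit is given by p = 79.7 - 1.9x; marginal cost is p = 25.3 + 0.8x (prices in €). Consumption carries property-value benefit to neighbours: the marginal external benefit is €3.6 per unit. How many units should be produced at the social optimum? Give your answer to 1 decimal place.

x* = 21.5

Social marginal benefit = demand + MEB = 83.3 - 1.9x.
Set SMB = MC: 83.3 - 1.9x = 25.3 + 0.8x → x* = 21.4815.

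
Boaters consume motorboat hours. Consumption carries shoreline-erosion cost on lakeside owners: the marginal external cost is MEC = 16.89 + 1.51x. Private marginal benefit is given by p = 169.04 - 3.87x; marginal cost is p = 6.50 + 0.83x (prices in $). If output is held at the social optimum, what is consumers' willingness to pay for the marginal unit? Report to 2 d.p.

Social marginal benefit = demand − MEC = 152.15 - 5.38x.
Set SMB = MC: 152.15 - 5.38x = 6.50 + 0.83x → x* = 23.4541.
Consumer price on the demand curve at x*: 169.04 − 3.87×23.4541 = 78.2726.

P = $78.27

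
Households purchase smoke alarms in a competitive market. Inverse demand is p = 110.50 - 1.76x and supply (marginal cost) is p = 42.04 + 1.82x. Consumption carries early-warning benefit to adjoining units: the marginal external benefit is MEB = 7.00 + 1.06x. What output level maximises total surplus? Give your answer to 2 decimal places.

Social marginal benefit = demand + MEB = 117.50 - 0.70x.
Set SMB = MC: 117.50 - 0.70x = 42.04 + 1.82x → x* = 29.9444.

x* = 29.94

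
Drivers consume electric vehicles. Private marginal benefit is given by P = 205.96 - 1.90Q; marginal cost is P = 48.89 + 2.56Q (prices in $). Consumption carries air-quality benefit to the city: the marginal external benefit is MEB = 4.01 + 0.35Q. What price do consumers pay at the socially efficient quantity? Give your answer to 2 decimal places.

Social marginal benefit = demand + MEB = 209.97 - 1.55Q.
Set SMB = MC: 209.97 - 1.55Q = 48.89 + 2.56Q → Q* = 39.1922.
Consumer price on the demand curve at Q*: 205.96 − 1.90×39.1922 = 131.4948.

P = $131.49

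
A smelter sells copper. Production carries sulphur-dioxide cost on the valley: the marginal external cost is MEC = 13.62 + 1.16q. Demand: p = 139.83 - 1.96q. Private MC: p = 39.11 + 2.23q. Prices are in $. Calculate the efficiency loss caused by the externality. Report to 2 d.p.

DWL = $160.99

Market equilibrium (private): 39.11 + 2.23q = 139.83 - 1.96q → q_m = 24.0382.
Social marginal cost = private MC + MEC = 52.73 + 3.39q.
Set SMC = demand: 52.73 + 3.39q = 139.83 - 1.96q → q* = 16.2804.
The welfare-loss triangle has base |q_m − q*| and height MEC(q_m) (the vertical gap between SMC and demand is zero at q* and MEC at q_m).
DWL = ½ × 7.7578 × 41.5043 = 160.9910.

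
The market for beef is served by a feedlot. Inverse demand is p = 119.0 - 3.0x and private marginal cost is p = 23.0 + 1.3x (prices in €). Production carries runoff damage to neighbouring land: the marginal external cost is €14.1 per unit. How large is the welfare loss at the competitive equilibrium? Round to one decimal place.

DWL = €23.1

Market equilibrium (private): 23.0 + 1.3x = 119.0 - 3.0x → x_m = 22.3256.
Social marginal cost = private MC + MEC = 37.1 + 1.3x.
Set SMC = demand: 37.1 + 1.3x = 119.0 - 3.0x → x* = 19.0465.
The welfare-loss triangle has base |x_m − x*| and height MEC(x_m) (the vertical gap between SMC and demand is zero at x* and MEC at x_m).
DWL = ½ × 3.2791 × 14.1000 = 23.1177.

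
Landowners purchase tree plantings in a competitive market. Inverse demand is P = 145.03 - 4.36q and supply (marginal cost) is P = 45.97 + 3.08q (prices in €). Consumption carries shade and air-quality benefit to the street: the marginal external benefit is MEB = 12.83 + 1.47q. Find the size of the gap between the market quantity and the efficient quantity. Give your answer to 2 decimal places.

5.43 units

Market equilibrium (private): 45.97 + 3.08q = 145.03 - 4.36q → q_m = 13.3145.
Social marginal benefit = demand + MEB = 157.86 - 2.89q.
Set SMB = MC: 157.86 - 2.89q = 45.97 + 3.08q → q* = 18.7420.
Gap = |13.3145 − 18.7420| = 5.4275.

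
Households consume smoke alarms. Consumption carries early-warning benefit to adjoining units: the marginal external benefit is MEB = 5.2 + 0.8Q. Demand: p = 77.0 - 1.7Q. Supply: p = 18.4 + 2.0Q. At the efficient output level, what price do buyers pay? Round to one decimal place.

Social marginal benefit = demand + MEB = 82.2 - 0.9Q.
Set SMB = MC: 82.2 - 0.9Q = 18.4 + 2.0Q → Q* = 22.0000.
Consumer price on the demand curve at Q*: 77.0 − 1.7×22.0000 = 39.6000.

P = 39.6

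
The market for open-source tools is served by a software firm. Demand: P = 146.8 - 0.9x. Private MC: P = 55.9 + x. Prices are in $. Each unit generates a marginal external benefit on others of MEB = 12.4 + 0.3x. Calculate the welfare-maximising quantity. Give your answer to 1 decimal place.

x* = 64.6

Social marginal cost = private MC − MEB = 43.5 + 0.7x.
Set SMC = demand: 43.5 + 0.7x = 146.8 - 0.9x → x* = 64.5625.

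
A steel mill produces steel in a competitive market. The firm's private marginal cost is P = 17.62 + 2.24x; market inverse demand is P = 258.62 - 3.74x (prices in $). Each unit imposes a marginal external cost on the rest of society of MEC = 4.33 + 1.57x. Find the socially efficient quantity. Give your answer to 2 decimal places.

x* = 31.35

Social marginal cost = private MC + MEC = 21.95 + 3.81x.
Set SMC = demand: 21.95 + 3.81x = 258.62 - 3.74x → x* = 31.3470.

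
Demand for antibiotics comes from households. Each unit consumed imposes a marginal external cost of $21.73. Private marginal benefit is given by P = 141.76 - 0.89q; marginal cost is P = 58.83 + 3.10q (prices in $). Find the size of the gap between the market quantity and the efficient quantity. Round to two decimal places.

Market equilibrium (private): 58.83 + 3.10q = 141.76 - 0.89q → q_m = 20.7845.
Social marginal benefit = demand − MEC = 120.03 - 0.89q.
Set SMB = MC: 120.03 - 0.89q = 58.83 + 3.10q → q* = 15.3383.
Gap = |20.7845 − 15.3383| = 5.4462.

5.45 units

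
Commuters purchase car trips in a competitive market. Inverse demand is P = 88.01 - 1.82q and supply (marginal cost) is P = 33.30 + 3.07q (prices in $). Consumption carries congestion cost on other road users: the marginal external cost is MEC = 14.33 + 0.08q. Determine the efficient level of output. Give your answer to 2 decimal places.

q* = 8.12

Social marginal benefit = demand − MEC = 73.68 - 1.90q.
Set SMB = MC: 73.68 - 1.90q = 33.30 + 3.07q → q* = 8.1247.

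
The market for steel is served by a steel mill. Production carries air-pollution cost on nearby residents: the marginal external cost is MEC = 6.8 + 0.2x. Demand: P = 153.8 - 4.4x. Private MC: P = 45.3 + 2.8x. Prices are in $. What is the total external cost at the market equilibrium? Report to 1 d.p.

$125.2

Market equilibrium (private): 45.3 + 2.8x = 153.8 - 4.4x → x_m = 15.0694.
Total external cost = ∫₀^{x_m} (6.8 + 0.2x) dx = 6.8×15.0694 + ½×0.2×15.0694² = 125.1806.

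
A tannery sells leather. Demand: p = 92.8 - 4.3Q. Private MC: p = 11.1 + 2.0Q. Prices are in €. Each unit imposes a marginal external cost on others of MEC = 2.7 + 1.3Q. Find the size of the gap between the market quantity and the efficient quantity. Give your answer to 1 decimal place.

Market equilibrium (private): 11.1 + 2.0Q = 92.8 - 4.3Q → Q_m = 12.9683.
Social marginal cost = private MC + MEC = 13.8 + 3.3Q.
Set SMC = demand: 13.8 + 3.3Q = 92.8 - 4.3Q → Q* = 10.3947.
Gap = |12.9683 − 10.3947| = 2.5736.

2.6 units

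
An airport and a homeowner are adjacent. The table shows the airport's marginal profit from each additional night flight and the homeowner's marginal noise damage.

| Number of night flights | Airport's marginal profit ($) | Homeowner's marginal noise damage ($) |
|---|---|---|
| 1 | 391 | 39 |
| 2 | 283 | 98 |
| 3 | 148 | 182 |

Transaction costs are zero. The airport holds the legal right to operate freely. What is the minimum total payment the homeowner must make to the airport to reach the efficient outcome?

Left alone the airport would choose level 3 (marginal profit stays positive).
Efficient level: k* = 2 (marginal profit ≥ marginal noise damage through 2).
The homeowner must at least cover the airport's forgone profit from cutting 3→2: 148 = 148.

$148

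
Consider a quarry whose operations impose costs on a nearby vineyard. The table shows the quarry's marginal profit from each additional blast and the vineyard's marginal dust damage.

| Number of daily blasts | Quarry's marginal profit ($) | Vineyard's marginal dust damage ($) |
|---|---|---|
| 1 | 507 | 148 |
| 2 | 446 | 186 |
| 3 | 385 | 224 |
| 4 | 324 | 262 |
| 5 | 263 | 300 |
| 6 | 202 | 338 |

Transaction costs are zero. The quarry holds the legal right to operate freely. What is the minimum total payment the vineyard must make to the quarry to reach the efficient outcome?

Left alone the quarry would choose level 6 (marginal profit stays positive).
Efficient level: k* = 4 (marginal profit ≥ marginal dust damage through 4).
The vineyard must at least cover the quarry's forgone profit from cutting 6→4: 263 + 202 = 465.

$465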